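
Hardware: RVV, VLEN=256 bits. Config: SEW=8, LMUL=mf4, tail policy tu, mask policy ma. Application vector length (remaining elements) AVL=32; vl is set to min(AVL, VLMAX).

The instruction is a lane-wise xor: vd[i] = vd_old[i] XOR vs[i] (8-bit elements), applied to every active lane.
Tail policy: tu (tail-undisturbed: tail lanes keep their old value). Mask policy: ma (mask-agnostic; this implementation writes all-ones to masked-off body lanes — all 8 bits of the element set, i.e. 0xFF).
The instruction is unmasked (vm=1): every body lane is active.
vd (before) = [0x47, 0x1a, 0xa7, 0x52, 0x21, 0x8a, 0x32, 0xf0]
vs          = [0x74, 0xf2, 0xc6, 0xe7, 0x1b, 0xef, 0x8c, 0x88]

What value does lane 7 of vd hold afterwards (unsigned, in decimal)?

lanes per group: 256·1/4/8 = 8
AVL=32 > VLMAX=8, so vl = 8
  i=0: xor(0x47,0x74) → 51
  i=1: xor(0x1a,0xf2) → 232
  i=2: xor(0xa7,0xc6) → 97
  i=3: xor(0x52,0xe7) → 181
  i=4: xor(0x21,0x1b) → 58
  i=5: xor(0x8a,0xef) → 101
  i=6: xor(0x32,0x8c) → 190
  i=7: xor(0xf0,0x88) → 120

vd[7] = 120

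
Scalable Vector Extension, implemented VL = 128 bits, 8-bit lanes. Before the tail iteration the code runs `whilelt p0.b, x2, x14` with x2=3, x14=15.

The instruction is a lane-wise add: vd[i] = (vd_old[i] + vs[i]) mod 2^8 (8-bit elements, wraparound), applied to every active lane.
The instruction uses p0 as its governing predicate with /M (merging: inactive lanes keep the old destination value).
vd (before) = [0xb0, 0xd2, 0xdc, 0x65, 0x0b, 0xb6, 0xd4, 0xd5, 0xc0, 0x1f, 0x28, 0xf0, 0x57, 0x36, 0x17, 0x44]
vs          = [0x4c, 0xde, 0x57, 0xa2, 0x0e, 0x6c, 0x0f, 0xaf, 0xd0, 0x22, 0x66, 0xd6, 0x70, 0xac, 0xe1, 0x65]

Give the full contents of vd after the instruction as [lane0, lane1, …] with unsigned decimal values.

vd = [252, 176, 51, 7, 25, 34, 227, 132, 144, 65, 142, 198, 87, 54, 23, 68]

lane count: 128 div 8 = 16
p0[j] = (3+j < 15); true for j=0..11 → 12 lanes set
[0] add(0xb0,0x4c) = 0xfc
[1] add(0xd2,0xde) = 0xb0
[2] add(0xdc,0x57) = 0x33
[3] add(0x65,0xa2) = 0x07
[4] add(0x0b,0x0e) = 0x19
[5] add(0xb6,0x6c) = 0x22
[6] add(0xd4,0x0f) = 0xe3
[7] add(0xd5,0xaf) = 0x84
[8] add(0xc0,0xd0) = 0x90
[9] add(0x1f,0x22) = 0x41
[10] add(0x28,0x66) = 0x8e
[11] add(0xf0,0xd6) = 0xc6
[12] tail/keep = 0x57
[13] tail/keep = 0x36
[14] tail/keep = 0x17
[15] tail/keep = 0x44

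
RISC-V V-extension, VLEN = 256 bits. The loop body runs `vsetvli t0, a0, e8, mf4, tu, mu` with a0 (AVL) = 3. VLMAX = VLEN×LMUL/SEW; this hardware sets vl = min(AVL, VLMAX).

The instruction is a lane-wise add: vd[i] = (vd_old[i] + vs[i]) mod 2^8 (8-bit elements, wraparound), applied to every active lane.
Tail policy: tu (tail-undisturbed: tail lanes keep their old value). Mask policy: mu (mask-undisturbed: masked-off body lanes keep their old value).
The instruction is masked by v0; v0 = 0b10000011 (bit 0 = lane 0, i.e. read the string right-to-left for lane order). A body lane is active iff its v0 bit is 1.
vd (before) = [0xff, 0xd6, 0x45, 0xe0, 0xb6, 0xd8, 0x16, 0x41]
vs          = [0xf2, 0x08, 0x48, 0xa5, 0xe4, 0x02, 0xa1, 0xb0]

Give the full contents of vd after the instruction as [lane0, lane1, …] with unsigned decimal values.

lanes per group: 256·1/4/8 = 8
vl ← min(3, 8) = 3
[0] add(0xff,0xf2) = 0xf1
[1] add(0xd6,0x08) = 0xde
[2] mask-off/keep = 0x45
[3] tail/keep = 0xe0
[4] tail/keep = 0xb6
[5] tail/keep = 0xd8
[6] tail/keep = 0x16
[7] tail/keep = 0x41

vd = [241, 222, 69, 224, 182, 216, 22, 65]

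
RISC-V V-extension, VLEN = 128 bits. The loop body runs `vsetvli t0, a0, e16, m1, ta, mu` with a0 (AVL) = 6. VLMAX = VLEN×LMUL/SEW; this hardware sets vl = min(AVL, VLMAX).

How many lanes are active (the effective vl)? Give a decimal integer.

VLMAX = VLEN×LMUL/SEW = 128×1/16 = 8
vl = min(AVL, VLMAX) = min(6, 8) = 6

vl = 6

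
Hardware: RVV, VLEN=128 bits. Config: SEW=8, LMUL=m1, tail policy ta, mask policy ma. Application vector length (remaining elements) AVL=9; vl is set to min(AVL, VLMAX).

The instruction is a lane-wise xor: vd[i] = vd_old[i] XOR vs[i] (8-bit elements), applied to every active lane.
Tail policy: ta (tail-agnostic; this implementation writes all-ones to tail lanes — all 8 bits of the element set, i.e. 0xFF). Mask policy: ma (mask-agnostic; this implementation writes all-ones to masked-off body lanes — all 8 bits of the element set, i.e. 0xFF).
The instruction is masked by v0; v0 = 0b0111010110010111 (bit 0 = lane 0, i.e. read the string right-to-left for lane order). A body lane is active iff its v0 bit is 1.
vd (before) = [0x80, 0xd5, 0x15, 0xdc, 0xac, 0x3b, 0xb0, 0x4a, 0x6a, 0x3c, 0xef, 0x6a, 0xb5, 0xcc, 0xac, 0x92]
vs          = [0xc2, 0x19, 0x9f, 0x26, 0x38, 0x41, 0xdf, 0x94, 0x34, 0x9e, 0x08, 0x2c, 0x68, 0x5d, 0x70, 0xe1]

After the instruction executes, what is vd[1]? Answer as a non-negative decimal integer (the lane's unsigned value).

vd[1] = 204

lanes per group: 128·1/8 = 16
vl ← min(9, 16) = 9
  i=0: xor(0x80,0xc2) → 66
  i=1: xor(0xd5,0x19) → 204
  i=2: xor(0x15,0x9f) → 138
  i=3: mask-off/ones → 255
  i=4: xor(0xac,0x38) → 148
  i=5: mask-off/ones → 255
  i=6: mask-off/ones → 255
  i=7: xor(0x4a,0x94) → 222
  i=8: xor(0x6a,0x34) → 94
  i=9: tail/ones → 255
  i=10: tail/ones → 255
  i=11: tail/ones → 255
  i=12: tail/ones → 255
  i=13: tail/ones → 255
  i=14: tail/ones → 255
  i=15: tail/ones → 255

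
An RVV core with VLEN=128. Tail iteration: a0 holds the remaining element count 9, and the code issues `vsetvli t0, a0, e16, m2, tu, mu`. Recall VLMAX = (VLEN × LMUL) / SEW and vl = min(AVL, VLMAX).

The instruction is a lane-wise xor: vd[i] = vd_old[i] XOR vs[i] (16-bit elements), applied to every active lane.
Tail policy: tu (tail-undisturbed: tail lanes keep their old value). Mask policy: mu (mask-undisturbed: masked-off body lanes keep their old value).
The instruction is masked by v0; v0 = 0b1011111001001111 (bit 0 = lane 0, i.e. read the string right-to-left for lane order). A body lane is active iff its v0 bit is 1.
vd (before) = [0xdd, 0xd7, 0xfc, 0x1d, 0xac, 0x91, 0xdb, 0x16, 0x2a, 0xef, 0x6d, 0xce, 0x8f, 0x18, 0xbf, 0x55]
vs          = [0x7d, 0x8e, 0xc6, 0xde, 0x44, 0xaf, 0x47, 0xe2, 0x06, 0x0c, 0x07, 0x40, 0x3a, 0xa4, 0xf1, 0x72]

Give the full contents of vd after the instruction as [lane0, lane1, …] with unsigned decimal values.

vd = [160, 89, 58, 195, 172, 145, 156, 22, 42, 239, 109, 206, 143, 24, 191, 85]

VLMAX = VLEN×LMUL/SEW = 128×2/16 = 16
vl = min(AVL, VLMAX) = min(9, 16) = 9
[0] xor(0xdd,0x7d) = 0xa0
[1] xor(0xd7,0x8e) = 0x59
[2] xor(0xfc,0xc6) = 0x3a
[3] xor(0x1d,0xde) = 0xc3
[4] mask-off/keep = 0xac
[5] mask-off/keep = 0x91
[6] xor(0xdb,0x47) = 0x9c
[7] mask-off/keep = 0x16
[8] mask-off/keep = 0x2a
[9] tail/keep = 0xef
[10] tail/keep = 0x6d
[11] tail/keep = 0xce
[12] tail/keep = 0x8f
[13] tail/keep = 0x18
[14] tail/keep = 0xbf
[15] tail/keep = 0x55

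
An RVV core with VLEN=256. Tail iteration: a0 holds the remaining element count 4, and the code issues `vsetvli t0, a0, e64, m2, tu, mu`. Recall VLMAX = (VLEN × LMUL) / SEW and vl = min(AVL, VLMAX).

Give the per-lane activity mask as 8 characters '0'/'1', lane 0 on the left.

lanes per group: 256·2/64 = 8
vl ← min(4, 8) = 4
bits (lane 0 leftmost): 11110000

predicate = 11110000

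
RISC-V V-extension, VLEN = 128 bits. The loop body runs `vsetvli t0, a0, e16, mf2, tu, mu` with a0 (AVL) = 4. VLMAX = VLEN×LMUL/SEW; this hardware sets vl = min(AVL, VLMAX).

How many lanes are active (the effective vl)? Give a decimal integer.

vl = 4

VLMAX = (128 × 1/2) / 16 = 4 lanes
vl = min(AVL, VLMAX) = min(4, 4) = 4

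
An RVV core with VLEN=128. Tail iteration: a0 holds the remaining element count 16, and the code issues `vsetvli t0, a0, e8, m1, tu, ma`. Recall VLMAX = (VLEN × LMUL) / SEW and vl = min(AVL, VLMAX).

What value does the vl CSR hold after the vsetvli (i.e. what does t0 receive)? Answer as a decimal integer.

vl = 16

lanes per group: 128·1/8 = 16
vl ← min(16, 16) = 16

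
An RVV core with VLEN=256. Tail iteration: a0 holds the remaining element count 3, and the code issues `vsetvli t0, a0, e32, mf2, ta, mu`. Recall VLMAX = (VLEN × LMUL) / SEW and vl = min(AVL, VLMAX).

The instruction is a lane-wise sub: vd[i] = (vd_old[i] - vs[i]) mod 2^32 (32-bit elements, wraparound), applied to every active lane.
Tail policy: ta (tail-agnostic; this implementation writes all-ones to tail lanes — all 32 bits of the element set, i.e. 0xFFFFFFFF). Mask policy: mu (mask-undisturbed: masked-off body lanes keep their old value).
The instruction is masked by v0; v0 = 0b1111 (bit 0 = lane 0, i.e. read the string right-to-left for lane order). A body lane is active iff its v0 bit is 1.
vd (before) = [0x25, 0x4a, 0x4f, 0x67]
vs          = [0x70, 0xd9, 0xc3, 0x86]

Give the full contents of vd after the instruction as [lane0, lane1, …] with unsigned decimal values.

VLMAX = VLEN×LMUL/SEW = 256×1/2/32 = 4
vl = min(AVL, VLMAX) = min(3, 4) = 3
[0] sub(0x25,0x70) = 0xffffffb5
[1] sub(0x4a,0xd9) = 0xffffff71
[2] sub(0x4f,0xc3) = 0xffffff8c
[3] tail/ones = 0xffffffff

vd = [4294967221, 4294967153, 4294967180, 4294967295]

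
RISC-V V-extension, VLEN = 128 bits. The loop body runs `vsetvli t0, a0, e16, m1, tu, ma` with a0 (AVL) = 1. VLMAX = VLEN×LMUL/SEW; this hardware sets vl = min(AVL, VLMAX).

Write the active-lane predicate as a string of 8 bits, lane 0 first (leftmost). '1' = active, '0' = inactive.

lanes per group: 128·1/16 = 8
vl = min(AVL, VLMAX) = min(1, 8) = 1
bits (lane 0 leftmost): 10000000

predicate = 10000000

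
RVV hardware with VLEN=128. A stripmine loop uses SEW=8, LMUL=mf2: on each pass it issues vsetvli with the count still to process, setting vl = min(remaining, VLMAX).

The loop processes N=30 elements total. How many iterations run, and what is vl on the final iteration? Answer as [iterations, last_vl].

VLMAX = (128 × 1/2) / 8 = 8 lanes
N=30: ⌈30/8⌉ = 4 iters; last vl = 30 − 3×8 = 6

[iterations, last_vl] = [4, 6]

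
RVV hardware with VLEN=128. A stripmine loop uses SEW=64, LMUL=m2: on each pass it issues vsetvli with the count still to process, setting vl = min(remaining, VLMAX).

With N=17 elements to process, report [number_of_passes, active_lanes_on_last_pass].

VLMAX = VLEN×LMUL/SEW = 128×2/64 = 4
iterations = ceil(17/4) = 5; final-pass vl = 1

[iterations, last_vl] = [5, 1]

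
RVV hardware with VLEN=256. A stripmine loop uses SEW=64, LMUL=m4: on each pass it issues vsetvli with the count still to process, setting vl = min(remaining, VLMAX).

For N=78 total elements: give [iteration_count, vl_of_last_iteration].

VLMAX = (256 × 4) / 64 = 16 lanes
N=78: ⌈78/16⌉ = 5 iters; last vl = 78 − 4×16 = 14

[iterations, last_vl] = [5, 14]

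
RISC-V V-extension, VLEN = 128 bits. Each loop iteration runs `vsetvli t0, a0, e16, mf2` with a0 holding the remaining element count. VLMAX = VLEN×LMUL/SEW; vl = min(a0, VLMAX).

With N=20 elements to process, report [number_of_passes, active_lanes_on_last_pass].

[iterations, last_vl] = [5, 4]

VLMAX = VLEN×LMUL/SEW = 128×1/2/16 = 4
N=20: ⌈20/4⌉ = 5 iters; last vl = 20 − 4×4 = 4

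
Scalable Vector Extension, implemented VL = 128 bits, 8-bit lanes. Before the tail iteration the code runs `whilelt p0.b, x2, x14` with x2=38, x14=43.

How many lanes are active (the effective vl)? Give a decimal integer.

vl = 5

128-bit reg / 8-bit elem → 16 lanes
p0[j] = (38+j < 43); true for j=0..4 → 5 lanes set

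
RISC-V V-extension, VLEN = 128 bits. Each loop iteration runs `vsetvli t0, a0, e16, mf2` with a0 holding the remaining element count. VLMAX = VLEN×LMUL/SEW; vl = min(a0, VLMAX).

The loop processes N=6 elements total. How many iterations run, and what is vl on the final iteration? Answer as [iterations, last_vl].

lanes per group: 128·1/2/16 = 4
iterations = ceil(6/4) = 2; final-pass vl = 2

[iterations, last_vl] = [2, 2]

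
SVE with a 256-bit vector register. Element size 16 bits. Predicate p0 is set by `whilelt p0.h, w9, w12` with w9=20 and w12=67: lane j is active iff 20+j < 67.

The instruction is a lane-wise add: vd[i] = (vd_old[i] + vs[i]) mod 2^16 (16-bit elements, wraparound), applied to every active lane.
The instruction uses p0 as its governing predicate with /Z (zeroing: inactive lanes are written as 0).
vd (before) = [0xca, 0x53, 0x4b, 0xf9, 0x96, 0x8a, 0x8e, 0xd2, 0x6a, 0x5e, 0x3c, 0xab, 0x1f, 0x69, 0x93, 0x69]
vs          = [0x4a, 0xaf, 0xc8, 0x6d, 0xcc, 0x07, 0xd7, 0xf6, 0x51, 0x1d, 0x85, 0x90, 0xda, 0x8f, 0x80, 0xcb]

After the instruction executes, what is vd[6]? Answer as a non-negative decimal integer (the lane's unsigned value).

lane count: 256 div 16 = 16
p0[j] = (20+j < 67); true for j=0..15 → 16 lanes set
lane  0: add(0xca,0x4a) ⇒ 0x114
lane  1: add(0x53,0xaf) ⇒ 0x102
lane  2: add(0x4b,0xc8) ⇒ 0x113
lane  3: add(0xf9,0x6d) ⇒ 0x166
lane  4: add(0x96,0xcc) ⇒ 0x162
lane  5: add(0x8a,0x07) ⇒ 0x91
lane  6: add(0x8e,0xd7) ⇒ 0x165
lane  7: add(0xd2,0xf6) ⇒ 0x1c8
lane  8: add(0x6a,0x51) ⇒ 0xbb
lane  9: add(0x5e,0x1d) ⇒ 0x7b
lane 10: add(0x3c,0x85) ⇒ 0xc1
lane 11: add(0xab,0x90) ⇒ 0x13b
lane 12: add(0x1f,0xda) ⇒ 0xf9
lane 13: add(0x69,0x8f) ⇒ 0xf8
lane 14: add(0x93,0x80) ⇒ 0x113
lane 15: add(0x69,0xcb) ⇒ 0x134

vd[6] = 357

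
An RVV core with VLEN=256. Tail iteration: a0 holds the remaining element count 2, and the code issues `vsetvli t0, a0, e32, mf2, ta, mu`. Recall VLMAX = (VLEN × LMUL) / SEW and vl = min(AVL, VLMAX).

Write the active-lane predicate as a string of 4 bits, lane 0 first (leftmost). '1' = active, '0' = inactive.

predicate = 1100

lanes per group: 256·1/2/32 = 4
vl ← min(2, 4) = 2
bits (lane 0 leftmost): 1100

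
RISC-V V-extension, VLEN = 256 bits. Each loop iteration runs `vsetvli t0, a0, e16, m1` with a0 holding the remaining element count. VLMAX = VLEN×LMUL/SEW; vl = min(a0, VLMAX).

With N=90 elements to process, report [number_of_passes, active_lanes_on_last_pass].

VLMAX = VLEN×LMUL/SEW = 256×1/16 = 16
90 elements at 16/iter → 6 passes, remainder 10 on the last

[iterations, last_vl] = [6, 10]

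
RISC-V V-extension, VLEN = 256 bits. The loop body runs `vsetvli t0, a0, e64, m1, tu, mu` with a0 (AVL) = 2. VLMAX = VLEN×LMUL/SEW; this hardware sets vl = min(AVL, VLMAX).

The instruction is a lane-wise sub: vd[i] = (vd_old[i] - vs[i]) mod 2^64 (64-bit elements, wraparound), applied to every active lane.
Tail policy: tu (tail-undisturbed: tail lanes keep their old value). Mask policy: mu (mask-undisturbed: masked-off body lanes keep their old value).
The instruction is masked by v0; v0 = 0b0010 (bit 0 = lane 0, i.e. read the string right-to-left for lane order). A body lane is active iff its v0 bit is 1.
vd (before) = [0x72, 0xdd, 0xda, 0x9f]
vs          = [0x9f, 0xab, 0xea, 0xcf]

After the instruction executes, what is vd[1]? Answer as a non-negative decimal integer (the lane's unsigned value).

vd[1] = 50

VLMAX = VLEN×LMUL/SEW = 256×1/64 = 4
AVL=2 ≤ VLMAX=4, so vl = 2
vd[0] mask-off/keep -> 0x72
vd[1] sub(0xdd,0xab) -> 0x32
vd[2] tail/keep -> 0xda
vd[3] tail/keep -> 0x9f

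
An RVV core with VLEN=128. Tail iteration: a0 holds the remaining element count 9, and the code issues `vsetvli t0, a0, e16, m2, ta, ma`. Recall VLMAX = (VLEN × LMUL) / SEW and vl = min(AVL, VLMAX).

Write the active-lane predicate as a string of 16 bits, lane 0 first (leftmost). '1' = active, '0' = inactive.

predicate = 1111111110000000

lanes per group: 128·2/16 = 16
AVL=9 ≤ VLMAX=16, so vl = 9
bits (lane 0 leftmost): 1111111110000000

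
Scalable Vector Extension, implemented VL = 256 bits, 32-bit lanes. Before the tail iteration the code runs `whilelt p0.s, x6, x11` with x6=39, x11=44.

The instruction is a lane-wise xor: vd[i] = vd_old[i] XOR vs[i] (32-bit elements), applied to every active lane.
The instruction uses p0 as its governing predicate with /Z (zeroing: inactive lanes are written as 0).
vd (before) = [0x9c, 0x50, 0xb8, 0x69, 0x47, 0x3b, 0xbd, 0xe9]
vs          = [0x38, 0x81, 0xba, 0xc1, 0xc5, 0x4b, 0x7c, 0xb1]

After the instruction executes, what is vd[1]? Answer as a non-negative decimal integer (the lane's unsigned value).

256-bit reg / 32-bit elem → 8 lanes
p0[j] = (39+j < 44); true for j=0..4 → 5 lanes set
[0] xor(0x9c,0x38) = 0xa4
[1] xor(0x50,0x81) = 0xd1
[2] xor(0xb8,0xba) = 0x02
[3] xor(0x69,0xc1) = 0xa8
[4] xor(0x47,0xc5) = 0x82
[5] tail/zero = 0x00
[6] tail/zero = 0x00
[7] tail/zero = 0x00

vd[1] = 209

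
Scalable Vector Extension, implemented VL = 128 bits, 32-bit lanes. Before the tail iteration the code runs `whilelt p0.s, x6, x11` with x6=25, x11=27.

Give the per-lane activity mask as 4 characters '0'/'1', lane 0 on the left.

128-bit reg / 32-bit elem → 4 lanes
whilelt: lane j active iff 25+j < 27 → j < 2 → 2 active
bits (lane 0 leftmost): 1100

predicate = 1100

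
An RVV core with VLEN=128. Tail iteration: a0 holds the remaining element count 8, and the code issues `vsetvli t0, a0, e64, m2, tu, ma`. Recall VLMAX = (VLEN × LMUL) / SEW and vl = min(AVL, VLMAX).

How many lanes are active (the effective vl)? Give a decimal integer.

VLMAX = (128 × 2) / 64 = 4 lanes
AVL=8 > VLMAX=4, so vl = 4

vl = 4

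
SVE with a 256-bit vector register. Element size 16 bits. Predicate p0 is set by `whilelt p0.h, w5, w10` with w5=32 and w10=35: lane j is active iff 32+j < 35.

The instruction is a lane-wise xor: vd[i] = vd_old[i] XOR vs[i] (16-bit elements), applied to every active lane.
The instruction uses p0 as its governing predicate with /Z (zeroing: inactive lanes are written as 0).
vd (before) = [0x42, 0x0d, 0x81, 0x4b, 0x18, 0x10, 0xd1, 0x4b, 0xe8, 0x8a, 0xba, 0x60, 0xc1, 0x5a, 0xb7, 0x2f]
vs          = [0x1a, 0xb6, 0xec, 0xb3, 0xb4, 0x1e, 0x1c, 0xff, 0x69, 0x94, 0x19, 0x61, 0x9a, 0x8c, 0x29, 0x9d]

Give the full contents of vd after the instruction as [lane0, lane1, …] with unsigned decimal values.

256-bit reg / 16-bit elem → 16 lanes
active while 32+j < 35, i.e. j ∈ [0,3) capped at 16 ⇒ 3
[0] xor(0x42,0x1a) = 0x58
[1] xor(0x0d,0xb6) = 0xbb
[2] xor(0x81,0xec) = 0x6d
[3] tail/zero = 0x00
[4] tail/zero = 0x00
[5] tail/zero = 0x00
[6] tail/zero = 0x00
[7] tail/zero = 0x00
[8] tail/zero = 0x00
[9] tail/zero = 0x00
[10] tail/zero = 0x00
[11] tail/zero = 0x00
[12] tail/zero = 0x00
[13] tail/zero = 0x00
[14] tail/zero = 0x00
[15] tail/zero = 0x00

vd = [88, 187, 109, 0, 0, 0, 0, 0, 0, 0, 0, 0, 0, 0, 0, 0]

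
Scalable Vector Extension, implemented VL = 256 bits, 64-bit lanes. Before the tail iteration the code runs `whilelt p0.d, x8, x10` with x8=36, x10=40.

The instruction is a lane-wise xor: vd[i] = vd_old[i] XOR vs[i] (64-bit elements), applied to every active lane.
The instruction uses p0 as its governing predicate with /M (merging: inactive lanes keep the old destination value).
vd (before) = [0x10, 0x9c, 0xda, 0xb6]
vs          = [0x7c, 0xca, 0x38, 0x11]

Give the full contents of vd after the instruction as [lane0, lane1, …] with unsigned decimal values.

256-bit reg / 64-bit elem → 4 lanes
p0[j] = (36+j < 40); true for j=0..3 → 4 lanes set
vd[0] xor(0x10,0x7c) -> 0x6c
vd[1] xor(0x9c,0xca) -> 0x56
vd[2] xor(0xda,0x38) -> 0xe2
vd[3] xor(0xb6,0x11) -> 0xa7

vd = [108, 86, 226, 167]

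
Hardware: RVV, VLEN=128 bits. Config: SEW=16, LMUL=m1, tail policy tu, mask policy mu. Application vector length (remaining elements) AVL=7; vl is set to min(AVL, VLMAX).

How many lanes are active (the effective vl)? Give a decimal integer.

VLMAX = VLEN×LMUL/SEW = 128×1/16 = 8
vl ← min(7, 8) = 7

vl = 7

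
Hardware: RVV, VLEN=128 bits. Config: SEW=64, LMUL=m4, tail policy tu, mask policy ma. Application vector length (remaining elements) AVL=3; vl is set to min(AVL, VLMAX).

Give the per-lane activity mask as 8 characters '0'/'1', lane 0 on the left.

VLMAX = VLEN×LMUL/SEW = 128×4/64 = 8
AVL=3 ≤ VLMAX=8, so vl = 3
bits (lane 0 leftmost): 11100000

predicate = 11100000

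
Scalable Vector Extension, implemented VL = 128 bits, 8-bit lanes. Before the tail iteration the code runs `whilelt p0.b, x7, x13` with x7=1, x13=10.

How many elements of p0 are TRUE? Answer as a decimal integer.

vl = 9

lane count: 128 div 8 = 16
active while 1+j < 10, i.e. j ∈ [0,9) capped at 16 ⇒ 9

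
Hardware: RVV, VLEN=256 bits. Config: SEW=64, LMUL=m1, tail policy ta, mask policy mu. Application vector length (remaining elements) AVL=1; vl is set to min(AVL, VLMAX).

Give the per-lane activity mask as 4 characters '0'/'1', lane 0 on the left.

lanes per group: 256·1/64 = 4
vl = min(AVL, VLMAX) = min(1, 4) = 1
bits (lane 0 leftmost): 1000

predicate = 1000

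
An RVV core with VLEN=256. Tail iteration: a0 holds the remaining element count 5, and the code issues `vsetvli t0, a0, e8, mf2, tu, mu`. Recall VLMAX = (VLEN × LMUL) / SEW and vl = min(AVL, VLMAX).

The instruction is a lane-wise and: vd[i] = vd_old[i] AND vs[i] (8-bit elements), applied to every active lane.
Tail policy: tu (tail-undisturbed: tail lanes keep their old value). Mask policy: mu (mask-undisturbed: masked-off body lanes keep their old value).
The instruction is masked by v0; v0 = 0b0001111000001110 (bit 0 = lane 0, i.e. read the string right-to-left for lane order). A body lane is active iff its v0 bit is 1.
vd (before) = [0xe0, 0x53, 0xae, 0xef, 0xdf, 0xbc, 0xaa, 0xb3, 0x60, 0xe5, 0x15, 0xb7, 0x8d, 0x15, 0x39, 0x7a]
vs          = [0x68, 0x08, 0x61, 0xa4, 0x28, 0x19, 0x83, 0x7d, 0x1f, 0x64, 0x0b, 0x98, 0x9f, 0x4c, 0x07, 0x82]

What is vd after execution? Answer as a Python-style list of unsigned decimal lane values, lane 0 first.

vd = [224, 0, 32, 164, 223, 188, 170, 179, 96, 229, 21, 183, 141, 21, 57, 122]

VLMAX = VLEN×LMUL/SEW = 256×1/2/8 = 16
vl = min(AVL, VLMAX) = min(5, 16) = 5
vd[0] mask-off/keep -> 0xe0
vd[1] and(0x53,0x08) -> 0x00
vd[2] and(0xae,0x61) -> 0x20
vd[3] and(0xef,0xa4) -> 0xa4
vd[4] mask-off/keep -> 0xdf
vd[5] tail/keep -> 0xbc
vd[6] tail/keep -> 0xaa
vd[7] tail/keep -> 0xb3
vd[8] tail/keep -> 0x60
vd[9] tail/keep -> 0xe5
vd[10] tail/keep -> 0x15
vd[11] tail/keep -> 0xb7
vd[12] tail/keep -> 0x8d
vd[13] tail/keep -> 0x15
vd[14] tail/keep -> 0x39
vd[15] tail/keep -> 0x7a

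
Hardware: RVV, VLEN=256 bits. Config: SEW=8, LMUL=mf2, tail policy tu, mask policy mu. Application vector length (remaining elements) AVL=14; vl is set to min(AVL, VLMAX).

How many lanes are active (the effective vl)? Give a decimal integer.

VLMAX = (256 × 1/2) / 8 = 16 lanes
AVL=14 ≤ VLMAX=16, so vl = 14

vl = 14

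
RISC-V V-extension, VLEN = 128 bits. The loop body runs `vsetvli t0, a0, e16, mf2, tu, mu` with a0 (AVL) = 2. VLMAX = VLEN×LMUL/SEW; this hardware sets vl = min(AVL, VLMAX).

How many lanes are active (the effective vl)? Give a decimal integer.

VLMAX = (128 × 1/2) / 16 = 4 lanes
vl = min(AVL, VLMAX) = min(2, 4) = 2

vl = 2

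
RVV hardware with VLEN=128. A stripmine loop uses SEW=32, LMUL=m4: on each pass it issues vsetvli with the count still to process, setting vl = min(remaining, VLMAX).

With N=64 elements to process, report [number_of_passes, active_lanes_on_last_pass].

VLMAX = (128 × 4) / 32 = 16 lanes
N=64: ⌈64/16⌉ = 4 iters; last vl = 64 − 3×16 = 16

[iterations, last_vl] = [4, 16]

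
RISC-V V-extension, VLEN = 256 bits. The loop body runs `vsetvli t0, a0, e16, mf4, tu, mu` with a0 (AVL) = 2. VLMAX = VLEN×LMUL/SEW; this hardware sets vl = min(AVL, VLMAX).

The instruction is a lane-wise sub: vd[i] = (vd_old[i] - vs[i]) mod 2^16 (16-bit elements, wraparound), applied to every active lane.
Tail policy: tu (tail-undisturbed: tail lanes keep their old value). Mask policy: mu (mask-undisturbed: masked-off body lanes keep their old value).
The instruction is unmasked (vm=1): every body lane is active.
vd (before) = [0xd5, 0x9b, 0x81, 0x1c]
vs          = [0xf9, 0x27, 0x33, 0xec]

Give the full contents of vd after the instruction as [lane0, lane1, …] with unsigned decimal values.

lanes per group: 256·1/4/16 = 4
vl = min(AVL, VLMAX) = min(2, 4) = 2
vd[0] sub(0xd5,0xf9) -> 0xffdc
vd[1] sub(0x9b,0x27) -> 0x74
vd[2] tail/keep -> 0x81
vd[3] tail/keep -> 0x1c

vd = [65500, 116, 129, 28]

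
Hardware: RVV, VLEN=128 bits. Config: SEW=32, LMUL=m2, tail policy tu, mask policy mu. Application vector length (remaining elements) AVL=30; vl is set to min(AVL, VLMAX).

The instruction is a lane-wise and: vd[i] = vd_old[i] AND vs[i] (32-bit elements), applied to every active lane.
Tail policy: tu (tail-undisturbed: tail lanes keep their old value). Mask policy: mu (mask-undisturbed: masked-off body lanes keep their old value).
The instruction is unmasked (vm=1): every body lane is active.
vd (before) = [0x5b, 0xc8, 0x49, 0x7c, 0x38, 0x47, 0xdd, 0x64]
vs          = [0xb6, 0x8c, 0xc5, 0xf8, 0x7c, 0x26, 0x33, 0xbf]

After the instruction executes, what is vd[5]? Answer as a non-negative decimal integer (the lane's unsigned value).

vd[5] = 6

VLMAX = (128 × 2) / 32 = 8 lanes
vl ← min(30, 8) = 8
lane  0: and(0x5b,0xb6) ⇒ 0x12
lane  1: and(0xc8,0x8c) ⇒ 0x88
lane  2: and(0x49,0xc5) ⇒ 0x41
lane  3: and(0x7c,0xf8) ⇒ 0x78
lane  4: and(0x38,0x7c) ⇒ 0x38
lane  5: and(0x47,0x26) ⇒ 0x06
lane  6: and(0xdd,0x33) ⇒ 0x11
lane  7: and(0x64,0xbf) ⇒ 0x24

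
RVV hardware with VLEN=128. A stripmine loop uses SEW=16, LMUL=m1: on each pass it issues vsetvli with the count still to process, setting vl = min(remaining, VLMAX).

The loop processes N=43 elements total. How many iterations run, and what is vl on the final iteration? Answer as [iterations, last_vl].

[iterations, last_vl] = [6, 3]

lanes per group: 128·1/16 = 8
43 elements at 8/iter → 6 passes, remainder 3 on the last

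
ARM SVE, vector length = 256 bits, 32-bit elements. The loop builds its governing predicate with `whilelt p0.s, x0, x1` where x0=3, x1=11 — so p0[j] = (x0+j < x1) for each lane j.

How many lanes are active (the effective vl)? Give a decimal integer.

vl = 8

256-bit reg / 32-bit elem → 8 lanes
whilelt: lane j active iff 3+j < 11 → j < 8 → 8 active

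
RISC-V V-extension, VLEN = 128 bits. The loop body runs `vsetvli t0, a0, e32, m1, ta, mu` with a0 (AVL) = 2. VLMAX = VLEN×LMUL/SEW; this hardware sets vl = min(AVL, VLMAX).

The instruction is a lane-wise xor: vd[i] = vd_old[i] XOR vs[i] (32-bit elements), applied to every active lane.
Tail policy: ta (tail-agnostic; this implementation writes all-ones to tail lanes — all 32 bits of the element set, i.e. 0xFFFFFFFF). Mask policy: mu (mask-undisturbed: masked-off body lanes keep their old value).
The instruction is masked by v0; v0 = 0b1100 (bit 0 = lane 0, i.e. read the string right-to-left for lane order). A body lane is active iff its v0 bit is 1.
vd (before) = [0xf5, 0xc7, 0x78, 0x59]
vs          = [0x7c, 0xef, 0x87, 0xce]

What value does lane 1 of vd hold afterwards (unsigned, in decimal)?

VLMAX = VLEN×LMUL/SEW = 128×1/32 = 4
vl ← min(2, 4) = 2
lane  0: mask-off/keep ⇒ 0xf5
lane  1: mask-off/keep ⇒ 0xc7
lane  2: tail/ones ⇒ 0xffffffff
lane  3: tail/ones ⇒ 0xffffffff

vd[1] = 199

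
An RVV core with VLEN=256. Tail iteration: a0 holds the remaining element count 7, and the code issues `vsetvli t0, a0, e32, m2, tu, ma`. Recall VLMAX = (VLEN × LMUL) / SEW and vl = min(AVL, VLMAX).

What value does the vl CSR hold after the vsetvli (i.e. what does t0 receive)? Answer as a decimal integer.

VLMAX = (256 × 2) / 32 = 16 lanes
AVL=7 ≤ VLMAX=16, so vl = 7

vl = 7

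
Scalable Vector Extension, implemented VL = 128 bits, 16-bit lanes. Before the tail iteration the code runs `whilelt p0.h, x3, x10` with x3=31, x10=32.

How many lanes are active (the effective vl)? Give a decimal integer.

vl = 1

128-bit reg / 16-bit elem → 8 lanes
p0[j] = (31+j < 32); true for j=0..0 → 1 lanes set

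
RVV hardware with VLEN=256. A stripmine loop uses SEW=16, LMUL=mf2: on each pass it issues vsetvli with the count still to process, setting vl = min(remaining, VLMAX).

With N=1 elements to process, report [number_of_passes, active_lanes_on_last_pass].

[iterations, last_vl] = [1, 1]

VLMAX = (256 × 1/2) / 16 = 8 lanes
N=1: ⌈1/8⌉ = 1 iters; last vl = 1 − 0×8 = 1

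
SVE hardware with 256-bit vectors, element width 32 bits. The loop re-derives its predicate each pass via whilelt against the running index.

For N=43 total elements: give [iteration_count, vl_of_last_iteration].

256-bit reg / 32-bit elem → 8 lanes
N=43: ⌈43/8⌉ = 6 iters; last vl = 43 − 5×8 = 3

[iterations, last_vl] = [6, 3]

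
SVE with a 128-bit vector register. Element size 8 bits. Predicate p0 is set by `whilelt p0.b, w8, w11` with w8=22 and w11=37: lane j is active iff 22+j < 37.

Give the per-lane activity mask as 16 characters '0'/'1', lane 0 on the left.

128-bit reg / 8-bit elem → 16 lanes
p0[j] = (22+j < 37); true for j=0..14 → 15 lanes set
bits (lane 0 leftmost): 1111111111111110

predicate = 1111111111111110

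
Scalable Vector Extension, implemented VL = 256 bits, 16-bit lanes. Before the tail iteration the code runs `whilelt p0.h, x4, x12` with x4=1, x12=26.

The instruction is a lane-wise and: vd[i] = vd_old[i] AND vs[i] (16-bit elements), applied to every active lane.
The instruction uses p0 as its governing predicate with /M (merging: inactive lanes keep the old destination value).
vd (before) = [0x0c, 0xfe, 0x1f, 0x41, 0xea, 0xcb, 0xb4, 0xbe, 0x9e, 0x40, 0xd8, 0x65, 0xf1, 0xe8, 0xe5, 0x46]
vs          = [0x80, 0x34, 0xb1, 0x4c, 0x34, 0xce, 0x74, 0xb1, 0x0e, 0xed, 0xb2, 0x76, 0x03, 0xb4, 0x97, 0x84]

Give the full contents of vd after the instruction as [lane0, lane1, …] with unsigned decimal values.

vd = [0, 52, 17, 64, 32, 202, 52, 176, 14, 64, 144, 100, 1, 160, 133, 4]

lane count: 256 div 16 = 16
whilelt: lane j active iff 1+j < 26 → j < 25 → 16 active
lane  0: and(0x0c,0x80) ⇒ 0x00
lane  1: and(0xfe,0x34) ⇒ 0x34
lane  2: and(0x1f,0xb1) ⇒ 0x11
lane  3: and(0x41,0x4c) ⇒ 0x40
lane  4: and(0xea,0x34) ⇒ 0x20
lane  5: and(0xcb,0xce) ⇒ 0xca
lane  6: and(0xb4,0x74) ⇒ 0x34
lane  7: and(0xbe,0xb1) ⇒ 0xb0
lane  8: and(0x9e,0x0e) ⇒ 0x0e
lane  9: and(0x40,0xed) ⇒ 0x40
lane 10: and(0xd8,0xb2) ⇒ 0x90
lane 11: and(0x65,0x76) ⇒ 0x64
lane 12: and(0xf1,0x03) ⇒ 0x01
lane 13: and(0xe8,0xb4) ⇒ 0xa0
lane 14: and(0xe5,0x97) ⇒ 0x85
lane 15: and(0x46,0x84) ⇒ 0x04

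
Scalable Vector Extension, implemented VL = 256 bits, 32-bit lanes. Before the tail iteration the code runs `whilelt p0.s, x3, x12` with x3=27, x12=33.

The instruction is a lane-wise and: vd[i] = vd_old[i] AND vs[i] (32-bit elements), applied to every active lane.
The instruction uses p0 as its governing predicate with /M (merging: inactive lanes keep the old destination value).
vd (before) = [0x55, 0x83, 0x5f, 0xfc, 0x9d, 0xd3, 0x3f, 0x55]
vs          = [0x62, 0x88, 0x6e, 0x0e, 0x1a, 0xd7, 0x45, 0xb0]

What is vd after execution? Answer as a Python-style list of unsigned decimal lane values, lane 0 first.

256-bit reg / 32-bit elem → 8 lanes
p0[j] = (27+j < 33); true for j=0..5 → 6 lanes set
vd[0] and(0x55,0x62) -> 0x40
vd[1] and(0x83,0x88) -> 0x80
vd[2] and(0x5f,0x6e) -> 0x4e
vd[3] and(0xfc,0x0e) -> 0x0c
vd[4] and(0x9d,0x1a) -> 0x18
vd[5] and(0xd3,0xd7) -> 0xd3
vd[6] tail/keep -> 0x3f
vd[7] tail/keep -> 0x55

vd = [64, 128, 78, 12, 24, 211, 63, 85]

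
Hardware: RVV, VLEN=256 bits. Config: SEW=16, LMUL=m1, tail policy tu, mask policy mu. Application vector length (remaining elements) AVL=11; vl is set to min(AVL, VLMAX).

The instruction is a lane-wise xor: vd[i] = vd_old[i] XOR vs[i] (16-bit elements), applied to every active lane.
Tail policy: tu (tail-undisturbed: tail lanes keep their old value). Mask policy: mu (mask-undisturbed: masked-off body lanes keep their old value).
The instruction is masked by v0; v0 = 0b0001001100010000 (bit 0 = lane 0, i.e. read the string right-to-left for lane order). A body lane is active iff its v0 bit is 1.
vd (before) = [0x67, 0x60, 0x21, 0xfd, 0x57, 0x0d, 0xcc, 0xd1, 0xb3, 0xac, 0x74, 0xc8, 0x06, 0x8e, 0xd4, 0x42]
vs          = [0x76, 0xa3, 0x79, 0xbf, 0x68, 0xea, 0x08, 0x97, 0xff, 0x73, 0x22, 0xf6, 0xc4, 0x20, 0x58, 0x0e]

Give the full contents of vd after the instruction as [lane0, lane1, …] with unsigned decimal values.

VLMAX = VLEN×LMUL/SEW = 256×1/16 = 16
vl ← min(11, 16) = 11
  i=0: mask-off/keep → 103
  i=1: mask-off/keep → 96
  i=2: mask-off/keep → 33
  i=3: mask-off/keep → 253
  i=4: xor(0x57,0x68) → 63
  i=5: mask-off/keep → 13
  i=6: mask-off/keep → 204
  i=7: mask-off/keep → 209
  i=8: xor(0xb3,0xff) → 76
  i=9: xor(0xac,0x73) → 223
  i=10: mask-off/keep → 116
  i=11: tail/keep → 200
  i=12: tail/keep → 6
  i=13: tail/keep → 142
  i=14: tail/keep → 212
  i=15: tail/keep → 66

vd = [103, 96, 33, 253, 63, 13, 204, 209, 76, 223, 116, 200, 6, 142, 212, 66]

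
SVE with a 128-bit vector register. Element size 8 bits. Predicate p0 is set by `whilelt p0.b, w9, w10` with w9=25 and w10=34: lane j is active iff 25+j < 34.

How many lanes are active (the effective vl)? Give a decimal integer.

128-bit reg / 8-bit elem → 16 lanes
whilelt: lane j active iff 25+j < 34 → j < 9 → 9 active

vl = 9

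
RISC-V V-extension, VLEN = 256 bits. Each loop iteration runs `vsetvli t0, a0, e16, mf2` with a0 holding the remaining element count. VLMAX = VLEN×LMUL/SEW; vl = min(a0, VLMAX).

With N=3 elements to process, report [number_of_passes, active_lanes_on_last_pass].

[iterations, last_vl] = [1, 3]

lanes per group: 256·1/2/16 = 8
3 elements at 8/iter → 1 passes, remainder 3 on the last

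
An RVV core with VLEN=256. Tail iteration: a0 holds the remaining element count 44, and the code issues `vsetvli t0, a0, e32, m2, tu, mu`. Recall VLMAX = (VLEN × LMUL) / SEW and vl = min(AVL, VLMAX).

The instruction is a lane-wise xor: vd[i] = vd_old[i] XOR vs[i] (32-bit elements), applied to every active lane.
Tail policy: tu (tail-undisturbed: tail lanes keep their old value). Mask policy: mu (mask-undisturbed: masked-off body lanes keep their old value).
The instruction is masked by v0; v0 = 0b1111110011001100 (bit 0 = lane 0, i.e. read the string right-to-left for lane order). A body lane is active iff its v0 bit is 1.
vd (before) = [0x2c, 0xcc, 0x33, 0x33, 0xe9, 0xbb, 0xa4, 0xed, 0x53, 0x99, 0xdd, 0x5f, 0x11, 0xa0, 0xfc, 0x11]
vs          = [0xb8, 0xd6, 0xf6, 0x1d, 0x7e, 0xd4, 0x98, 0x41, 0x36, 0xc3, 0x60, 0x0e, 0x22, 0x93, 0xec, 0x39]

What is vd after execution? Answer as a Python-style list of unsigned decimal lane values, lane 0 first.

vd = [44, 204, 197, 46, 233, 187, 60, 172, 83, 153, 189, 81, 51, 51, 16, 40]

VLMAX = (256 × 2) / 32 = 16 lanes
AVL=44 > VLMAX=16, so vl = 16
vd[0] mask-off/keep -> 0x2c
vd[1] mask-off/keep -> 0xcc
vd[2] xor(0x33,0xf6) -> 0xc5
vd[3] xor(0x33,0x1d) -> 0x2e
vd[4] mask-off/keep -> 0xe9
vd[5] mask-off/keep -> 0xbb
vd[6] xor(0xa4,0x98) -> 0x3c
vd[7] xor(0xed,0x41) -> 0xac
vd[8] mask-off/keep -> 0x53
vd[9] mask-off/keep -> 0x99
vd[10] xor(0xdd,0x60) -> 0xbd
vd[11] xor(0x5f,0x0e) -> 0x51
vd[12] xor(0x11,0x22) -> 0x33
vd[13] xor(0xa0,0x93) -> 0x33
vd[14] xor(0xfc,0xec) -> 0x10
vd[15] xor(0x11,0x39) -> 0x28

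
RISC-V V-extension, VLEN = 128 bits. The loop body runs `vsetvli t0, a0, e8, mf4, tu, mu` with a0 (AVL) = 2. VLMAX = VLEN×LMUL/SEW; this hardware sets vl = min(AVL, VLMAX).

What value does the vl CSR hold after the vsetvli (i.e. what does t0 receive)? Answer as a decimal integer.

VLMAX = (128 × 1/4) / 8 = 4 lanes
vl = min(AVL, VLMAX) = min(2, 4) = 2

vl = 2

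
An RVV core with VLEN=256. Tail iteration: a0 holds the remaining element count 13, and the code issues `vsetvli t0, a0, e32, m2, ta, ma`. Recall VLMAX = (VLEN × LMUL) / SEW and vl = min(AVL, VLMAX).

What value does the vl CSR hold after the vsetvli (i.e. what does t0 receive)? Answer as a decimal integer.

vl = 13

lanes per group: 256·2/32 = 16
vl ← min(13, 16) = 13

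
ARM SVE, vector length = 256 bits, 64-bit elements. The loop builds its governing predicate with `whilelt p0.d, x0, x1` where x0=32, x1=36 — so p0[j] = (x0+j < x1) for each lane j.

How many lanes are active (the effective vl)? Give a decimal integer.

vl = 4

lane count: 256 div 64 = 4
active while 32+j < 36, i.e. j ∈ [0,4) capped at 4 ⇒ 4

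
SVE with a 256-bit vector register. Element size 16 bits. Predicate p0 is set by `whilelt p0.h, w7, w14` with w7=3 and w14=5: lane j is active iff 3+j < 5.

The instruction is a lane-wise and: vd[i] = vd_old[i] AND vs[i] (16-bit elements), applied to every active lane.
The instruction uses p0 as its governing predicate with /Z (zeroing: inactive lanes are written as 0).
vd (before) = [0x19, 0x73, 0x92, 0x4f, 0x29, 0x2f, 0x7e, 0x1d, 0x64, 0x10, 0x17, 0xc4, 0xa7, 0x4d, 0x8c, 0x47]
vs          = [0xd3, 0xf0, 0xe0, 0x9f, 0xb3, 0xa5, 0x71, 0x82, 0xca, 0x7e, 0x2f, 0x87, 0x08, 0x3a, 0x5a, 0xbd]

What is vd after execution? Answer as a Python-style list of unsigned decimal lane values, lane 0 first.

vd = [17, 112, 0, 0, 0, 0, 0, 0, 0, 0, 0, 0, 0, 0, 0, 0]

256-bit reg / 16-bit elem → 16 lanes
whilelt: lane j active iff 3+j < 5 → j < 2 → 2 active
  i=0: and(0x19,0xd3) → 17
  i=1: and(0x73,0xf0) → 112
  i=2: tail/zero → 0
  i=3: tail/zero → 0
  i=4: tail/zero → 0
  i=5: tail/zero → 0
  i=6: tail/zero → 0
  i=7: tail/zero → 0
  i=8: tail/zero → 0
  i=9: tail/zero → 0
  i=10: tail/zero → 0
  i=11: tail/zero → 0
  i=12: tail/zero → 0
  i=13: tail/zero → 0
  i=14: tail/zero → 0
  i=15: tail/zero → 0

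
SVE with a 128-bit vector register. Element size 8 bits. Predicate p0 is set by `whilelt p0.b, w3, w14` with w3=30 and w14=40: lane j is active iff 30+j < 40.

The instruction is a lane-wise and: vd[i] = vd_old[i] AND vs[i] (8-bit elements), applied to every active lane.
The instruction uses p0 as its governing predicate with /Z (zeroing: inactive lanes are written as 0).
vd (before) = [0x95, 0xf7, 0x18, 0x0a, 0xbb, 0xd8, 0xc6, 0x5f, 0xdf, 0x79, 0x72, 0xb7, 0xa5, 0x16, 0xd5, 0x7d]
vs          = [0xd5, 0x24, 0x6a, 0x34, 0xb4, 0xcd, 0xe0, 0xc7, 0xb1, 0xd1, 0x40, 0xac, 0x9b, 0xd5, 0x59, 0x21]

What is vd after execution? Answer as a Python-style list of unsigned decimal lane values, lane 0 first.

register lanes = 128/8 = 16
whilelt: lane j active iff 30+j < 40 → j < 10 → 10 active
vd[0] and(0x95,0xd5) -> 0x95
vd[1] and(0xf7,0x24) -> 0x24
vd[2] and(0x18,0x6a) -> 0x08
vd[3] and(0x0a,0x34) -> 0x00
vd[4] and(0xbb,0xb4) -> 0xb0
vd[5] and(0xd8,0xcd) -> 0xc8
vd[6] and(0xc6,0xe0) -> 0xc0
vd[7] and(0x5f,0xc7) -> 0x47
vd[8] and(0xdf,0xb1) -> 0x91
vd[9] and(0x79,0xd1) -> 0x51
vd[10] tail/zero -> 0x00
vd[11] tail/zero -> 0x00
vd[12] tail/zero -> 0x00
vd[13] tail/zero -> 0x00
vd[14] tail/zero -> 0x00
vd[15] tail/zero -> 0x00

vd = [149, 36, 8, 0, 176, 200, 192, 71, 145, 81, 0, 0, 0, 0, 0, 0]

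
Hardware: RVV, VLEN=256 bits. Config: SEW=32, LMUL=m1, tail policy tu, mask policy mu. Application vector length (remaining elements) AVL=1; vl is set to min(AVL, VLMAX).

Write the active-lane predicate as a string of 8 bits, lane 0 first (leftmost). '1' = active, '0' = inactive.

VLMAX = (256 × 1) / 32 = 8 lanes
vl = min(AVL, VLMAX) = min(1, 8) = 1
bits (lane 0 leftmost): 10000000

predicate = 10000000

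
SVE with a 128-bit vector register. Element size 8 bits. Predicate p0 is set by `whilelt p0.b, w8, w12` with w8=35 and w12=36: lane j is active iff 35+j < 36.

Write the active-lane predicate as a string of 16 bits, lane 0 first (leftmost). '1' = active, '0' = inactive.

predicate = 1000000000000000

lane count: 128 div 8 = 16
active while 35+j < 36, i.e. j ∈ [0,1) capped at 16 ⇒ 1
bits (lane 0 leftmost): 1000000000000000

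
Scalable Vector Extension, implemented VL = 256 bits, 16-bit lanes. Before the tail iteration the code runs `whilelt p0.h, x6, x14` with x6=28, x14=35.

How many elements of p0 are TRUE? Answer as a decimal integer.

256-bit reg / 16-bit elem → 16 lanes
p0[j] = (28+j < 35); true for j=0..6 → 7 lanes set

vl = 7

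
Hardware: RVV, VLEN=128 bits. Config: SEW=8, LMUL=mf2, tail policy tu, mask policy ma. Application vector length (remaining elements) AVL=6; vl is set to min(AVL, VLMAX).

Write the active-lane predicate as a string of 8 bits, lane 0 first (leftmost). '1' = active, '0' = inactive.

lanes per group: 128·1/2/8 = 8
AVL=6 ≤ VLMAX=8, so vl = 6
bits (lane 0 leftmost): 11111100

predicate = 11111100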